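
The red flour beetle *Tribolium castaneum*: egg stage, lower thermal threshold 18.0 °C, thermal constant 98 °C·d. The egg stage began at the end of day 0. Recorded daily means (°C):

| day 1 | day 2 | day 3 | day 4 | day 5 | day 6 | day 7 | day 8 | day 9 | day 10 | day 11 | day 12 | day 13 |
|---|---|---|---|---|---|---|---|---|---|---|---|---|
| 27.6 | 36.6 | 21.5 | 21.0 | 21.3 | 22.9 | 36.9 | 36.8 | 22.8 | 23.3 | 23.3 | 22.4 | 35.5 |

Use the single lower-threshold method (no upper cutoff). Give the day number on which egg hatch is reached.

day 12

Daily DD above 18.0 °C: 9.6, 18.6, 3.5, 3.0, 3.3, 4.9, 18.9, 18.8, 4.8, 5.3, 5.3, 4.4, 17.5.
Cumulative: 9.6, 28.2, 31.7, 34.7, 38.0, 42.9, 61.8, 80.6, 85.4, 90.7, 96.0, 100.4, 117.9.
The total first reaches 98 DD on day 12.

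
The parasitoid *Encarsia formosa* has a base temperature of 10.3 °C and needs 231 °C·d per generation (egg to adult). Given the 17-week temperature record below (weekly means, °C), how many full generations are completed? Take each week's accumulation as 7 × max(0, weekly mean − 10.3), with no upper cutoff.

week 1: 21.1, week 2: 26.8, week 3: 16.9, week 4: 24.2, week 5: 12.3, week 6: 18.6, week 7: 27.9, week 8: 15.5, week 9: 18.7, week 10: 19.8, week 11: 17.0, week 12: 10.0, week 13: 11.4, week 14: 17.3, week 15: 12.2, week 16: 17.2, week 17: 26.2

4 generations

Weekly DD (7 × max(0, T̄ − 10.3)): 75.6, 115.5, 46.2, 97.3, 14.0, 58.1, 123.2, 36.4, 58.8, 66.5, 46.9, 0.0, 7.7, 49.0, 13.3, 48.3, 111.3.
Season total = 968.1 DD.
Complete generations = ⌊968.1 / 231⌋ = 4.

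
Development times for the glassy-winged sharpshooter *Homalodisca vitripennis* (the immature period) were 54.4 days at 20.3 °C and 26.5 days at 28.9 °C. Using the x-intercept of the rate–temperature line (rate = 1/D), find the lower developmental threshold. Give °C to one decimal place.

Equal thermal constants: D₁(T₁ − T_b) = D₂(T₂ − T_b).
54.4·(20.3 − T_b) = 26.5·(28.9 − T_b)
T_b = (54.4·20.3 − 26.5·28.9) / (54.4 − 26.5) = 338.47 / 27.9 = 12.132 °C ≈ 12.1 °C.

12.1 °C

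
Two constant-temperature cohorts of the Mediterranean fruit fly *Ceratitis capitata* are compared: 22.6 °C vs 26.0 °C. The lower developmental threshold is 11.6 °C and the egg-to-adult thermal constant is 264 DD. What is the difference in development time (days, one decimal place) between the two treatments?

At 22.6 °C: 264 / (22.6 − 11.6) = 264 / 11.0 = 24.000 d.
At 26.0 °C: 264 / (26.0 − 11.6) = 264 / 14.4 = 18.333 d.
Difference = |24.000 − 18.333| = 5.667 ≈ 5.7 days.

5.7 days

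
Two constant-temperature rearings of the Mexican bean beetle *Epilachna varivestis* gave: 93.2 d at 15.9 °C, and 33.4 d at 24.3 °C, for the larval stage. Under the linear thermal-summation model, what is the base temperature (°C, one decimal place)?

Equal thermal constants: D₁(T₁ − T_b) = D₂(T₂ − T_b).
93.2·(15.9 − T_b) = 33.4·(24.3 − T_b)
T_b = (93.2·15.9 − 33.4·24.3) / (93.2 − 33.4) = 670.26 / 59.8 = 11.208 °C ≈ 11.2 °C.

11.2 °C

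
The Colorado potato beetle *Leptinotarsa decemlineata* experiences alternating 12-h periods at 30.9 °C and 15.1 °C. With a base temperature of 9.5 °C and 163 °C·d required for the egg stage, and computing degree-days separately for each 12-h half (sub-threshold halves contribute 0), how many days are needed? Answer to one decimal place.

Day half: max(0, 30.9 − 9.5) × 0.5 = 21.4 × 0.5 = 10.70 DD.
Night half: max(0, 15.1 − 9.5) × 0.5 = 5.6 × 0.5 = 2.80 DD.
Per 24 h: 13.50 DD/day.
Duration = 163 / 13.50 = 12.074 ≈ 12.1 days.

12.1 days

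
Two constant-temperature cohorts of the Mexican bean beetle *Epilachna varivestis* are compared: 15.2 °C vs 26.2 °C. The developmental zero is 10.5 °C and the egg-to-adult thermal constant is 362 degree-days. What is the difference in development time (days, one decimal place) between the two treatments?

54.0 days

At 15.2 °C: 362 / (15.2 − 10.5) = 362 / 4.7 = 77.021 d.
At 26.2 °C: 362 / (26.2 − 10.5) = 362 / 15.7 = 23.057 d.
Difference = |77.021 − 23.057| = 53.964 ≈ 54.0 days.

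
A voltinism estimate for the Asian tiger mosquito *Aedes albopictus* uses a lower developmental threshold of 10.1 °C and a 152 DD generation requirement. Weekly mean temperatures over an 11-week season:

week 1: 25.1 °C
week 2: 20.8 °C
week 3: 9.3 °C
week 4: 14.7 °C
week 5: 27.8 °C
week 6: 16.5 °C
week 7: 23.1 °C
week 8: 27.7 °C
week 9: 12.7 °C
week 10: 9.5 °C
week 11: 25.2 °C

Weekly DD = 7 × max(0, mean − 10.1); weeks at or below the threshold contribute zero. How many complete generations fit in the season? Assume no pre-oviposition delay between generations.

Weekly DD (7 × max(0, T̄ − 10.1)): 105.0, 74.9, 0.0, 32.2, 123.9, 44.8, 91.0, 123.2, 18.2, 0.0, 105.7.
Season total = 718.9 DD.
Complete generations = ⌊718.9 / 152⌋ = 4.

4 generations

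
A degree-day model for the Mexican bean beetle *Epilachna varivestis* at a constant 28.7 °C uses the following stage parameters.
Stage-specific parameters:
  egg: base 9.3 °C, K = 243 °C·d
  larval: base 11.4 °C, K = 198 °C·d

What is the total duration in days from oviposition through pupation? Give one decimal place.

24.0 days

egg: 243 / (28.7 − 9.3) = 243 / 19.4 = 12.526 d.
larval: 198 / (28.7 − 11.4) = 198 / 17.3 = 11.445 d.
Sum = 23.971 ≈ 24.0 days.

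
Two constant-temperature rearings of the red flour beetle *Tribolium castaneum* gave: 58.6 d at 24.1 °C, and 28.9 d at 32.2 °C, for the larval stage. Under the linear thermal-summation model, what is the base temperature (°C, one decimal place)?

16.2 °C

Under the model K = D·(T − T_b), so D₁·(T₁ − T_b) = D₂·(T₂ − T_b).
58.6·(24.1 − T_b) = 28.9·(32.2 − T_b)
T_b = (58.6·24.1 − 28.9·32.2) / (58.6 − 28.9) = 481.68 / 29.7 = 16.218 °C ≈ 16.2 °C.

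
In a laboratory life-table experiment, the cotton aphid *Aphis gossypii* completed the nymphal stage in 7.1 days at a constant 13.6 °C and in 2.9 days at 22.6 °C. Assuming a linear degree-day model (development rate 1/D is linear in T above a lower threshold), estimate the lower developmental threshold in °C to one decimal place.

Linear rate model ⇒ the product D·(T − T_b) is constant across temperatures.
7.1·(13.6 − T_b) = 2.9·(22.6 − T_b)
T_b = (7.1·13.6 − 2.9·22.6) / (7.1 − 2.9) = 31.02 / 4.2 = 7.386 °C ≈ 7.4 °C.

7.4 °C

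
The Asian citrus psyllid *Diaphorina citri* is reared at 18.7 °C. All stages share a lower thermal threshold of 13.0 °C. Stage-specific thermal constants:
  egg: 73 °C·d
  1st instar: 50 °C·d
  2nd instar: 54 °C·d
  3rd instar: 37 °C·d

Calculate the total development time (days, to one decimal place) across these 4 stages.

Daily accumulation at 18.7 °C = 18.7 − 13.0 = 5.7 DD/day.
Total K = 73 + 50 + 54 + 37 = 214 DD.
Total duration = 214 / 5.7 = 37.544 ≈ 37.5 days.

37.5 days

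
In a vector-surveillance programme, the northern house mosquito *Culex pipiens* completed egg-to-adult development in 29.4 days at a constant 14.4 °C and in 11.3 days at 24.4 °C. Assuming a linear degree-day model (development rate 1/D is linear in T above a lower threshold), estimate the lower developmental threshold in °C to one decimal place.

Equal thermal constants: D₁(T₁ − T_b) = D₂(T₂ − T_b).
29.4·(14.4 − T_b) = 11.3·(24.4 − T_b)
T_b = (29.4·14.4 − 11.3·24.4) / (29.4 − 11.3) = 147.64 / 18.1 = 8.157 °C ≈ 8.2 °C.

8.2 °C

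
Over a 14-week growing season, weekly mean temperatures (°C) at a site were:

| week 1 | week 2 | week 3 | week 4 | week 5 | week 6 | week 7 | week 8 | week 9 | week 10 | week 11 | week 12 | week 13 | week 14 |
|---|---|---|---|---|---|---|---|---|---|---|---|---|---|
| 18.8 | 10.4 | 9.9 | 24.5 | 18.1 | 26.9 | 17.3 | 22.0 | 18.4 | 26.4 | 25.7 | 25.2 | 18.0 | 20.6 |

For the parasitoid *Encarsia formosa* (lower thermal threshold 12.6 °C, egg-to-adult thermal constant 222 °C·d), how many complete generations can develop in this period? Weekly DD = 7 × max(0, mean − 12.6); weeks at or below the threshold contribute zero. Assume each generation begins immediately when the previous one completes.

3 generations

Weekly DD (7 × max(0, T̄ − 12.6)): 43.4, 0.0, 0.0, 83.3, 38.5, 100.1, 32.9, 65.8, 40.6, 96.6, 91.7, 88.2, 37.8, 56.0.
Season total = 774.9 DD.
Complete generations = ⌊774.9 / 222⌋ = 3.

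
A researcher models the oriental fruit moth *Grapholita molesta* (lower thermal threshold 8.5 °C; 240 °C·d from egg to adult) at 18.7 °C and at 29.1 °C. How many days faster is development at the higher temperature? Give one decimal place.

At 18.7 °C: 240 / (18.7 − 8.5) = 240 / 10.2 = 23.529 d.
At 29.1 °C: 240 / (29.1 − 8.5) = 240 / 20.6 = 11.650 d.
Difference = |23.529 − 11.650| = 11.879 ≈ 11.9 days.

11.9 days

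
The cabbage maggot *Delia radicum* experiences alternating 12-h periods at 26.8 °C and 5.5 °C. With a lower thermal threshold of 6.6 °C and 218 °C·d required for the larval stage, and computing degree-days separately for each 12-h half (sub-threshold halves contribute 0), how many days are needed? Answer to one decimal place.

21.6 days

Day half: max(0, 26.8 − 6.6) × 0.5 = 20.2 × 0.5 = 10.10 DD.
Night half: max(0, 5.5 − 6.6) × 0.5 = 0.0 × 0.5 = 0.00 DD.
Per 24 h: 10.10 DD/day.
Duration = 218 / 10.10 = 21.584 ≈ 21.6 days.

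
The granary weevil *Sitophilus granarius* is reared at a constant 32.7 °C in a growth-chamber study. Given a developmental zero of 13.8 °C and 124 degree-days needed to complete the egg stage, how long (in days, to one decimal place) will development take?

Daily accumulation = 32.7 − 13.8 = 18.9 DD/day.
Duration = 124 / 18.9 = 6.561 ≈ 6.6 days.

6.6 days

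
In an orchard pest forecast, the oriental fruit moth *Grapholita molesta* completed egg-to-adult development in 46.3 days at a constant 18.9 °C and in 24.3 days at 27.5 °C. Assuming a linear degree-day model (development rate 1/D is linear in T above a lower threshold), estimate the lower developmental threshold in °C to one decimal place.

Equal thermal constants: D₁(T₁ − T_b) = D₂(T₂ − T_b).
46.3·(18.9 − T_b) = 24.3·(27.5 − T_b)
T_b = (46.3·18.9 − 24.3·27.5) / (46.3 − 24.3) = 206.82 / 22.0 = 9.401 °C ≈ 9.4 °C.

9.4 °C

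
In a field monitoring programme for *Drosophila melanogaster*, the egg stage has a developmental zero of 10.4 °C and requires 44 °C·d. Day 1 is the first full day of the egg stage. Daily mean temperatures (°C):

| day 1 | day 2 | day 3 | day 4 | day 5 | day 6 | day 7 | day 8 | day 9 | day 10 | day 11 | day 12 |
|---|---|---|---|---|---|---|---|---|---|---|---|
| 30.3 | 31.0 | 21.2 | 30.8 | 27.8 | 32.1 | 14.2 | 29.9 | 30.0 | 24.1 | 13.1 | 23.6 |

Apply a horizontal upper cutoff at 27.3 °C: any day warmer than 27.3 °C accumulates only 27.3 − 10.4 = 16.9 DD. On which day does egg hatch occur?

Daily DD above 10.4 °C (capped at 16.9): 16.9, 16.9, 10.8, 16.9, 16.9, 16.9, 3.8, 16.9, 16.9, 13.7, 2.7, 13.2.
Cumulative: 16.9, 33.8, 44.6, 61.5, 78.4, 95.3, 99.1, 116.0, 132.9, 146.6, 149.3, 162.5.
The total first reaches 44 DD on day 3.

day 3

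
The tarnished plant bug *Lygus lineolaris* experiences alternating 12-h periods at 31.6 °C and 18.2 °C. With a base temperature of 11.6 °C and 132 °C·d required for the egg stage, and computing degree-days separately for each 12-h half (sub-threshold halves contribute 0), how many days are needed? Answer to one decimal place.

Day half: max(0, 31.6 − 11.6) × 0.5 = 20.0 × 0.5 = 10.00 DD.
Night half: max(0, 18.2 − 11.6) × 0.5 = 6.6 × 0.5 = 3.30 DD.
Per 24 h: 13.30 DD/day.
Duration = 132 / 13.30 = 9.925 ≈ 9.9 days.

9.9 days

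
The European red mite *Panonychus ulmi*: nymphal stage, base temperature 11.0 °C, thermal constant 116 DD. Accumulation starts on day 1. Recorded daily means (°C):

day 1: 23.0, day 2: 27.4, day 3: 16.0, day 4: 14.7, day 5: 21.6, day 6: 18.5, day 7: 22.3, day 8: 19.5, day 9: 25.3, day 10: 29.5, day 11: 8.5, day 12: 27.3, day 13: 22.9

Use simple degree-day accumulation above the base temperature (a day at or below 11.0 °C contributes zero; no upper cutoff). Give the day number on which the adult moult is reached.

day 12

Daily DD above 11.0 °C: 12.0, 16.4, 5.0, 3.7, 10.6, 7.5, 11.3, 8.5, 14.3, 18.5, 0.0, 16.3, 11.9.
Cumulative: 12.0, 28.4, 33.4, 37.1, 47.7, 55.2, 66.5, 75.0, 89.3, 107.8, 107.8, 124.1, 136.0.
The total first reaches 116 DD on day 12.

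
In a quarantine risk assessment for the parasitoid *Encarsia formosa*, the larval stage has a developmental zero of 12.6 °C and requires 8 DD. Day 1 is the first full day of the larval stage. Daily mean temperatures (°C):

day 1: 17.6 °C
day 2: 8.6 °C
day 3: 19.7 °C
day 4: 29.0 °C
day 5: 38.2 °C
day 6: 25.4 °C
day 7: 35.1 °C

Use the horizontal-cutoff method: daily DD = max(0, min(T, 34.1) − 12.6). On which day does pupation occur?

Daily DD above 12.6 °C (capped at 21.5): 5.0, 0.0, 7.1, 16.4, 21.5, 12.8, 21.5.
Cumulative: 5.0, 5.0, 12.1, 28.5, 50.0, 62.8, 84.3.
The total first reaches 8 DD on day 3.

day 3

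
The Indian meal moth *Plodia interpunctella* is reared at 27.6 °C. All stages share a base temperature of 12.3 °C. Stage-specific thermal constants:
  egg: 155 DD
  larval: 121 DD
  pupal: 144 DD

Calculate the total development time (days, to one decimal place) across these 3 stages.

Daily accumulation at 27.6 °C = 27.6 − 12.3 = 15.3 DD/day.
Total K = 155 + 121 + 144 = 420 DD.
Total duration = 420 / 15.3 = 27.451 ≈ 27.5 days.

27.5 days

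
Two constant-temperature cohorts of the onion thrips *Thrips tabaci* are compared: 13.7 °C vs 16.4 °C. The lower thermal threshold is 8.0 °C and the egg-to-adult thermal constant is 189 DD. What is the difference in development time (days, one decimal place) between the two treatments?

At 13.7 °C: 189 / (13.7 − 8.0) = 189 / 5.7 = 33.158 d.
At 16.4 °C: 189 / (16.4 − 8.0) = 189 / 8.4 = 22.500 d.
Difference = |33.158 − 22.500| = 10.658 ≈ 10.7 days.

10.7 days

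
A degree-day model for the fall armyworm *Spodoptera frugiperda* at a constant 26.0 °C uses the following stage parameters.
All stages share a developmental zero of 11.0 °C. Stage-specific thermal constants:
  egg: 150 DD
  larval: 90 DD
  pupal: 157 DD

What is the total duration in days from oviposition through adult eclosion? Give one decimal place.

Daily accumulation at 26.0 °C = 26.0 − 11.0 = 15.0 DD/day.
Total K = 150 + 90 + 157 = 397 DD.
Total duration = 397 / 15.0 = 26.467 ≈ 26.5 days.

26.5 days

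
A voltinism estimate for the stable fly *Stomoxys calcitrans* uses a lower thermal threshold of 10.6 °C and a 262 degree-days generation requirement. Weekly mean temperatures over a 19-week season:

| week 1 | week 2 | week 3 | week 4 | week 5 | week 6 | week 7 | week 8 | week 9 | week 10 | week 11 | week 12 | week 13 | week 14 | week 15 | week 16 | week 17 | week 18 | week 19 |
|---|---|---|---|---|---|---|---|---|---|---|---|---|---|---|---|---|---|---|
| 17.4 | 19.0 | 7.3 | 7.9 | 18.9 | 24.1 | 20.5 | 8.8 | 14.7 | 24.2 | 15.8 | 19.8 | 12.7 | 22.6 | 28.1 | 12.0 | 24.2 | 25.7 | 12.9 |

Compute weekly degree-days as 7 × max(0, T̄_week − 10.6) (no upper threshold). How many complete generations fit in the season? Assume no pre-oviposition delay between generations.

Weekly DD (7 × max(0, T̄ − 10.6)): 47.6, 58.8, 0.0, 0.0, 58.1, 94.5, 69.3, 0.0, 28.7, 95.2, 36.4, 64.4, 14.7, 84.0, 122.5, 9.8, 95.2, 105.7, 16.1.
Season total = 1001.0 DD.
Complete generations = ⌊1001.0 / 262⌋ = 3.

3 generations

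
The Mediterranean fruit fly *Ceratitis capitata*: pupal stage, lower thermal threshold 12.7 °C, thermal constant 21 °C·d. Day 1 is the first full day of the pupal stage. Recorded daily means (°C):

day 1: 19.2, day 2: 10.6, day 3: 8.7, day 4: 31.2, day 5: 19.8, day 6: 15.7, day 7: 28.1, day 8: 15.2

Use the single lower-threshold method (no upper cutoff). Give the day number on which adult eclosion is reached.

Daily DD above 12.7 °C: 6.5, 0.0, 0.0, 18.5, 7.1, 3.0, 15.4, 2.5.
Cumulative: 6.5, 6.5, 6.5, 25.0, 32.1, 35.1, 50.5, 53.0.
The total first reaches 21 DD on day 4.

day 4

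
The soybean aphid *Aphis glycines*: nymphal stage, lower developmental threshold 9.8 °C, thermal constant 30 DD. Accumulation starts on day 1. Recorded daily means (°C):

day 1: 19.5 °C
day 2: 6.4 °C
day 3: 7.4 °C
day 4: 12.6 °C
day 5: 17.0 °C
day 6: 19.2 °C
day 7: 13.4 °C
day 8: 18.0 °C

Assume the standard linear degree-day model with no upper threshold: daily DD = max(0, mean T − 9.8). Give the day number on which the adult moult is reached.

day 7

Daily DD above 9.8 °C: 9.7, 0.0, 0.0, 2.8, 7.2, 9.4, 3.6, 8.2.
Cumulative: 9.7, 9.7, 9.7, 12.5, 19.7, 29.1, 32.7, 40.9.
The total first reaches 30 DD on day 7.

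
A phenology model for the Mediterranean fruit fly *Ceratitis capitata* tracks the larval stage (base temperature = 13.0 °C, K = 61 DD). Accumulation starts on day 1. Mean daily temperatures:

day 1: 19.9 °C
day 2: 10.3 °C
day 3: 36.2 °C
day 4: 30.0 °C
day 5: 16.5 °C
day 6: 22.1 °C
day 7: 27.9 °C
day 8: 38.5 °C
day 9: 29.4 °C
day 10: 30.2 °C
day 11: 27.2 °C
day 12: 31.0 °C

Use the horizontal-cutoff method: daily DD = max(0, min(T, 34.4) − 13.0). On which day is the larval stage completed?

day 7

Daily DD above 13.0 °C (capped at 21.4): 6.9, 0.0, 21.4, 17.0, 3.5, 9.1, 14.9, 21.4, 16.4, 17.2, 14.2, 18.0.
Cumulative: 6.9, 6.9, 28.3, 45.3, 48.8, 57.9, 72.8, 94.2, 110.6, 127.8, 142.0, 160.0.
The total first reaches 61 DD on day 7.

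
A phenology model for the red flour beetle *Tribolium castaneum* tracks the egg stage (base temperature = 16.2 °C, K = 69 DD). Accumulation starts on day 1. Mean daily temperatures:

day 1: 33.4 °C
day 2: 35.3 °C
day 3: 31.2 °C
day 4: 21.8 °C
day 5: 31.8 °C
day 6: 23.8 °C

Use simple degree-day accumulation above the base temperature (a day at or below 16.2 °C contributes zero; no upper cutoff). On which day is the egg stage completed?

day 5

Daily DD above 16.2 °C: 17.2, 19.1, 15.0, 5.6, 15.6, 7.6.
Cumulative: 17.2, 36.3, 51.3, 56.9, 72.5, 80.1.
The total first reaches 69 DD on day 5.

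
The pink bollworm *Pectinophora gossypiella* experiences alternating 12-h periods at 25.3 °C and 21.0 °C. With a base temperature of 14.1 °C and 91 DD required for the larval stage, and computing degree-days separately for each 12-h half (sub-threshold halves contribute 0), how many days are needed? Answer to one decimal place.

Day half: max(0, 25.3 − 14.1) × 0.5 = 11.2 × 0.5 = 5.60 DD.
Night half: max(0, 21.0 − 14.1) × 0.5 = 6.9 × 0.5 = 3.45 DD.
Per 24 h: 9.05 DD/day.
Duration = 91 / 9.05 = 10.055 ≈ 10.1 days.

10.1 days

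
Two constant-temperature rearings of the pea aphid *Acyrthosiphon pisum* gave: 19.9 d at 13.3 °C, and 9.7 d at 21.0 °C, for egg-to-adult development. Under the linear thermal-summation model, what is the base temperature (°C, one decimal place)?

Linear rate model ⇒ the product D·(T − T_b) is constant across temperatures.
19.9·(13.3 − T_b) = 9.7·(21.0 − T_b)
T_b = (19.9·13.3 − 9.7·21.0) / (19.9 − 9.7) = 60.97 / 10.2 = 5.977 °C ≈ 6.0 °C.

6.0 °C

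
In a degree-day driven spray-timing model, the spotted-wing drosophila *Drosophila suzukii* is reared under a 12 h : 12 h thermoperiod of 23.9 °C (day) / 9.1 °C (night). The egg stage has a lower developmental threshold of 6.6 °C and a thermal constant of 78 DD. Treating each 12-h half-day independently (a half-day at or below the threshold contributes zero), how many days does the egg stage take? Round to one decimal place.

7.9 days

Day half: max(0, 23.9 − 6.6) × 0.5 = 17.3 × 0.5 = 8.65 DD.
Night half: max(0, 9.1 − 6.6) × 0.5 = 2.5 × 0.5 = 1.25 DD.
Per 24 h: 9.90 DD/day.
Duration = 78 / 9.90 = 7.879 ≈ 7.9 days.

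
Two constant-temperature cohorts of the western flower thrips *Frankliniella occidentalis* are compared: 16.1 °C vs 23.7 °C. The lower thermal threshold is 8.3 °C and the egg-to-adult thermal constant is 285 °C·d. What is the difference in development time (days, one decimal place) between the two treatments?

At 16.1 °C: 285 / (16.1 − 8.3) = 285 / 7.8 = 36.538 d.
At 23.7 °C: 285 / (23.7 − 8.3) = 285 / 15.4 = 18.506 d.
Difference = |36.538 − 18.506| = 18.032 ≈ 18.0 days.

18.0 days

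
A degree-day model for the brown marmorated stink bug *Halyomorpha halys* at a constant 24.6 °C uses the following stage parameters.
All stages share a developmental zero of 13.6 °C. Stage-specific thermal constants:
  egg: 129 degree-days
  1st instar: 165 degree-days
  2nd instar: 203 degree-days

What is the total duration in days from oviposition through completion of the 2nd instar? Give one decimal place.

45.2 days

Daily accumulation at 24.6 °C = 24.6 − 13.6 = 11.0 DD/day.
Total K = 129 + 165 + 203 = 497 DD.
Total duration = 497 / 11.0 = 45.182 ≈ 45.2 days.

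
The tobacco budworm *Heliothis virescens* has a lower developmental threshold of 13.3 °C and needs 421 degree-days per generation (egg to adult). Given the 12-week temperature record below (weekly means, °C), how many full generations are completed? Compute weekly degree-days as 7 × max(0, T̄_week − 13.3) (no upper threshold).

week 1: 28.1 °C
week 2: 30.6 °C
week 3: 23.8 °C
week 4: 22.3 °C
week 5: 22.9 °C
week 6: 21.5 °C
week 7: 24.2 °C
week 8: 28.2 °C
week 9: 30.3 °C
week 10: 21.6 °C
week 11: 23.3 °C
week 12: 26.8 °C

2 generations

Weekly DD (7 × max(0, T̄ − 13.3)): 103.6, 121.1, 73.5, 63.0, 67.2, 57.4, 76.3, 104.3, 119.0, 58.1, 70.0, 94.5.
Season total = 1008.0 DD.
Complete generations = ⌊1008.0 / 421⌋ = 2.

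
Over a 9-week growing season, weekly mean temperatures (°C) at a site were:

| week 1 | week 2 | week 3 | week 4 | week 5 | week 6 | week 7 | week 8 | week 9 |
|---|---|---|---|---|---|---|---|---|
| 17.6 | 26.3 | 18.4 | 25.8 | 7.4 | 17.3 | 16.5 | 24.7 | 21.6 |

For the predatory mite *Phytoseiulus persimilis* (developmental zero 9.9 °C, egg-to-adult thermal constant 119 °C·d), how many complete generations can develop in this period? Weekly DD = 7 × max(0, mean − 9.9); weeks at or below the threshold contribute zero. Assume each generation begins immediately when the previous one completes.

5 generations

Weekly DD (7 × max(0, T̄ − 9.9)): 53.9, 114.8, 59.5, 111.3, 0.0, 51.8, 46.2, 103.6, 81.9.
Season total = 623.0 DD.
Complete generations = ⌊623.0 / 119⌋ = 5.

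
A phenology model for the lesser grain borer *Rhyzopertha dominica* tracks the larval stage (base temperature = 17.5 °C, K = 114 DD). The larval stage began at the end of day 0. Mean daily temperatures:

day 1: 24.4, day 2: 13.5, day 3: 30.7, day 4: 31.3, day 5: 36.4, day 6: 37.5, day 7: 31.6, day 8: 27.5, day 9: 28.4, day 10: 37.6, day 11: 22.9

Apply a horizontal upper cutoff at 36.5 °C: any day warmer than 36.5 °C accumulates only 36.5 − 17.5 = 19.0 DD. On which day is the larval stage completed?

Daily DD above 17.5 °C (capped at 19.0): 6.9, 0.0, 13.2, 13.8, 18.9, 19.0, 14.1, 10.0, 10.9, 19.0, 5.4.
Cumulative: 6.9, 6.9, 20.1, 33.9, 52.8, 71.8, 85.9, 95.9, 106.8, 125.8, 131.2.
The total first reaches 114 DD on day 10.

day 10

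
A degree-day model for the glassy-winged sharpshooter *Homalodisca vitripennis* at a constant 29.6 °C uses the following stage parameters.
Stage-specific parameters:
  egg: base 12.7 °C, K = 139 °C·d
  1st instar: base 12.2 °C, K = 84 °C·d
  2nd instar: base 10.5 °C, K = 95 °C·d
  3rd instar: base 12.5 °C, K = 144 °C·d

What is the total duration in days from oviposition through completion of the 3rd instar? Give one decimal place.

26.4 days

egg: 139 / (29.6 − 12.7) = 139 / 16.9 = 8.225 d.
1st instar: 84 / (29.6 − 12.2) = 84 / 17.4 = 4.828 d.
2nd instar: 95 / (29.6 − 10.5) = 95 / 19.1 = 4.974 d.
3rd instar: 144 / (29.6 − 12.5) = 144 / 17.1 = 8.421 d.
Sum = 26.447 ≈ 26.4 days.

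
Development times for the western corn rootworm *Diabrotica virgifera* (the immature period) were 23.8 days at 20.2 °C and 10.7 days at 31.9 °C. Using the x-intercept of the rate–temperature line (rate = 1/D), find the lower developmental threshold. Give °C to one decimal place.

Linear rate model ⇒ the product D·(T − T_b) is constant across temperatures.
23.8·(20.2 − T_b) = 10.7·(31.9 − T_b)
T_b = (23.8·20.2 − 10.7·31.9) / (23.8 − 10.7) = 139.43 / 13.1 = 10.644 °C ≈ 10.6 °C.

10.6 °C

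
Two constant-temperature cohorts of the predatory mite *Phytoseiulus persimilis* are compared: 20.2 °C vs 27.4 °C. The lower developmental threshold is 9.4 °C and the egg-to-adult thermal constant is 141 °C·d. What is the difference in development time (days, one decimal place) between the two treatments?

At 20.2 °C: 141 / (20.2 − 9.4) = 141 / 10.8 = 13.056 d.
At 27.4 °C: 141 / (27.4 − 9.4) = 141 / 18.0 = 7.833 d.
Difference = |13.056 − 7.833| = 5.222 ≈ 5.2 days.

5.2 days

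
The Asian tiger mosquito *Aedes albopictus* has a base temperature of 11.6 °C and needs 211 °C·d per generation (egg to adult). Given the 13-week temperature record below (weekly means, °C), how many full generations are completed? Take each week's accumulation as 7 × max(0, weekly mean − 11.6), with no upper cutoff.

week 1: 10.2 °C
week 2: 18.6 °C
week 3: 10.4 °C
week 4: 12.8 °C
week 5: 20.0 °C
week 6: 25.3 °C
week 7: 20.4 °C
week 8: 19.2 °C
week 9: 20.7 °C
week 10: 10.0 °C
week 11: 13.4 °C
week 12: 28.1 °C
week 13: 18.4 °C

Weekly DD (7 × max(0, T̄ − 11.6)): 0.0, 49.0, 0.0, 8.4, 58.8, 95.9, 61.6, 53.2, 63.7, 0.0, 12.6, 115.5, 47.6.
Season total = 566.3 DD.
Complete generations = ⌊566.3 / 211⌋ = 2.

2 generations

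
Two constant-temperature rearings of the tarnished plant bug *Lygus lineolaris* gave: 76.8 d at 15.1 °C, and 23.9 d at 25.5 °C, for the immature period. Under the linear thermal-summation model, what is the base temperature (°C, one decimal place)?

10.4 °C

Under the model K = D·(T − T_b), so D₁·(T₁ − T_b) = D₂·(T₂ − T_b).
76.8·(15.1 − T_b) = 23.9·(25.5 − T_b)
T_b = (76.8·15.1 − 23.9·25.5) / (76.8 − 23.9) = 550.23 / 52.9 = 10.401 °C ≈ 10.4 °C.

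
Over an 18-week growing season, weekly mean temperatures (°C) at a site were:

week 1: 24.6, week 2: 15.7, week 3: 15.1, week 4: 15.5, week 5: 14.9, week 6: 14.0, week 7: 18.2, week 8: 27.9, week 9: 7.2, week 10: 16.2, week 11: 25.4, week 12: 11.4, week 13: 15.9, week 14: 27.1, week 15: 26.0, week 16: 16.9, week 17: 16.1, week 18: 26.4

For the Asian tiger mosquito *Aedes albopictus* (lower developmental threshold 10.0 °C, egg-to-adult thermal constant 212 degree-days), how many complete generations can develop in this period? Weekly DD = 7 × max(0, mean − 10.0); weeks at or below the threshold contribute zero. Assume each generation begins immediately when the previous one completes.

5 generations

Weekly DD (7 × max(0, T̄ − 10.0)): 102.2, 39.9, 35.7, 38.5, 34.3, 28.0, 57.4, 125.3, 0.0, 43.4, 107.8, 9.8, 41.3, 119.7, 112.0, 48.3, 42.7, 114.8.
Season total = 1101.1 DD.
Complete generations = ⌊1101.1 / 212⌋ = 5.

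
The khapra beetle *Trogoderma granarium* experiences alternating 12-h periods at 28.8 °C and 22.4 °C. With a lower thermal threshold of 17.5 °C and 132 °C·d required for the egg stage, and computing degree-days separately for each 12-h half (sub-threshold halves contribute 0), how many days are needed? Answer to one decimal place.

16.3 days

Day half: max(0, 28.8 − 17.5) × 0.5 = 11.3 × 0.5 = 5.65 DD.
Night half: max(0, 22.4 − 17.5) × 0.5 = 4.9 × 0.5 = 2.45 DD.
Per 24 h: 8.10 DD/day.
Duration = 132 / 8.10 = 16.296 ≈ 16.3 days.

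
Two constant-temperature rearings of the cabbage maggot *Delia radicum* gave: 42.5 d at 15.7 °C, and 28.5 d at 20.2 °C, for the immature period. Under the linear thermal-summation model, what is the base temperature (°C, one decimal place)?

6.5 °C

Under the model K = D·(T − T_b), so D₁·(T₁ − T_b) = D₂·(T₂ − T_b).
42.5·(15.7 − T_b) = 28.5·(20.2 − T_b)
T_b = (42.5·15.7 − 28.5·20.2) / (42.5 − 28.5) = 91.55 / 14.0 = 6.539 °C ≈ 6.5 °C.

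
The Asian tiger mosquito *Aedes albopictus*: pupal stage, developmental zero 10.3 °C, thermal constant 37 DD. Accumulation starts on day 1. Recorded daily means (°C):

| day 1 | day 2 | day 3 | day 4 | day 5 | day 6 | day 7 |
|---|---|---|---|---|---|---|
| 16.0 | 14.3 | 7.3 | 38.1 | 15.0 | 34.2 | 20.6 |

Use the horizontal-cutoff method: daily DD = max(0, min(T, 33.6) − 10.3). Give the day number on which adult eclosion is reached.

day 5

Daily DD above 10.3 °C (capped at 23.3): 5.7, 4.0, 0.0, 23.3, 4.7, 23.3, 10.3.
Cumulative: 5.7, 9.7, 9.7, 33.0, 37.7, 61.0, 71.3.
The total first reaches 37 DD on day 5.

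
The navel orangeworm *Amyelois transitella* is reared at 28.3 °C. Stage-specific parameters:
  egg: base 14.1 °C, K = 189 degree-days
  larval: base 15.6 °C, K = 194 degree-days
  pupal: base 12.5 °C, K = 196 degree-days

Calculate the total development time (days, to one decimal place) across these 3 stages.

egg: 189 / (28.3 − 14.1) = 189 / 14.2 = 13.310 d.
larval: 194 / (28.3 − 15.6) = 194 / 12.7 = 15.276 d.
pupal: 196 / (28.3 − 12.5) = 196 / 15.8 = 12.405 d.
Sum = 40.991 ≈ 41.0 days.

41.0 days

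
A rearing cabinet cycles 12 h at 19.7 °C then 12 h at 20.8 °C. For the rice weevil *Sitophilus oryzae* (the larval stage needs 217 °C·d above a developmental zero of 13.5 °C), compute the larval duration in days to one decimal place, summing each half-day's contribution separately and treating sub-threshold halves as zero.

Day half: max(0, 19.7 − 13.5) × 0.5 = 6.2 × 0.5 = 3.10 DD.
Night half: max(0, 20.8 − 13.5) × 0.5 = 7.3 × 0.5 = 3.65 DD.
Per 24 h: 6.75 DD/day.
Duration = 217 / 6.75 = 32.148 ≈ 32.1 days.

32.1 days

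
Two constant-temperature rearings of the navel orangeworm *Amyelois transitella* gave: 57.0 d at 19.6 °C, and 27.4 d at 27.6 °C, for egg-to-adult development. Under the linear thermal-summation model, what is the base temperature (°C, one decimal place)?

Under the model K = D·(T − T_b), so D₁·(T₁ − T_b) = D₂·(T₂ − T_b).
57.0·(19.6 − T_b) = 27.4·(27.6 − T_b)
T_b = (57.0·19.6 − 27.4·27.6) / (57.0 − 27.4) = 360.96 / 29.6 = 12.195 °C ≈ 12.2 °C.

12.2 °C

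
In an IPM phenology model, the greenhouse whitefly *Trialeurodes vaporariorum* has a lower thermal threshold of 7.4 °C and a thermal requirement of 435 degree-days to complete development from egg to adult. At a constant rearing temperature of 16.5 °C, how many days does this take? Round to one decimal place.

47.8 days

Daily accumulation = 16.5 − 7.4 = 9.1 DD/day.
Duration = 435 / 9.1 = 47.802 ≈ 47.8 days.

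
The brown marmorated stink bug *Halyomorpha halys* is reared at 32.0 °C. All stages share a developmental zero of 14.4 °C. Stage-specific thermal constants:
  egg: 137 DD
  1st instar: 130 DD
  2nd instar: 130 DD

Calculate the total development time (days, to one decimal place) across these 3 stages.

Daily accumulation at 32.0 °C = 32.0 − 14.4 = 17.6 DD/day.
Total K = 137 + 130 + 130 = 397 DD.
Total duration = 397 / 17.6 = 22.557 ≈ 22.6 days.

22.6 days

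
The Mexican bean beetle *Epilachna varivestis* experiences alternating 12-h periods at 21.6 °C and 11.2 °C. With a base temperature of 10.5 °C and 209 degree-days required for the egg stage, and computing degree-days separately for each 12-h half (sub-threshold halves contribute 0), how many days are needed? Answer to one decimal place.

35.4 days

Day half: max(0, 21.6 − 10.5) × 0.5 = 11.1 × 0.5 = 5.55 DD.
Night half: max(0, 11.2 − 10.5) × 0.5 = 0.7 × 0.5 = 0.35 DD.
Per 24 h: 5.90 DD/day.
Duration = 209 / 5.90 = 35.424 ≈ 35.4 days.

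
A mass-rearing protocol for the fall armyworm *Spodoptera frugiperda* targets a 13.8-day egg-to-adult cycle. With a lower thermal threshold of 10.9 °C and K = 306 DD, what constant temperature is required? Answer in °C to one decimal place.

Required daily accumulation = 306 / 13.8 = 22.174 DD/day.
T = T_base + 22.174 = 10.9 + 22.174 = 33.074 ≈ 33.1 °C.

33.1 °C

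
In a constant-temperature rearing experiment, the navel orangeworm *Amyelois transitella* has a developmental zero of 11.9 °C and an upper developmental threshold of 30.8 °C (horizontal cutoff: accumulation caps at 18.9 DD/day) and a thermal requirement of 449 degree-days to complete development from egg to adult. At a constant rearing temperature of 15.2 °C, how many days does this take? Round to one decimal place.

Daily accumulation = 15.2 − 11.9 = 3.3 DD/day.
Duration = 449 / 3.3 = 136.061 ≈ 136.1 days.

136.1 days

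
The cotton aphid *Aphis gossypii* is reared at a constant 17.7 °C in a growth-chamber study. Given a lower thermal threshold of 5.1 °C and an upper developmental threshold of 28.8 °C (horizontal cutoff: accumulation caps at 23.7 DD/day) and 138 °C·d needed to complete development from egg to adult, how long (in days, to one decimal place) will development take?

Daily accumulation = 17.7 − 5.1 = 12.6 DD/day.
Duration = 138 / 12.6 = 10.952 ≈ 11.0 days.

11.0 days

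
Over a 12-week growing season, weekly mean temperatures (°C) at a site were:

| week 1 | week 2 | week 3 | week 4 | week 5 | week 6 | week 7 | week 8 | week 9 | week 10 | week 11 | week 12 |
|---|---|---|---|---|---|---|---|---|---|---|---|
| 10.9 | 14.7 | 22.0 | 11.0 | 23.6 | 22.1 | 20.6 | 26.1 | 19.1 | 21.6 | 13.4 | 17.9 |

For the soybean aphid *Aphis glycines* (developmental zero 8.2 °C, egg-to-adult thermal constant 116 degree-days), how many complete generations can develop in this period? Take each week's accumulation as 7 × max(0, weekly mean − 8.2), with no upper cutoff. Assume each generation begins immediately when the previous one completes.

7 generations

Weekly DD (7 × max(0, T̄ − 8.2)): 18.9, 45.5, 96.6, 19.6, 107.8, 97.3, 86.8, 125.3, 76.3, 93.8, 36.4, 67.9.
Season total = 872.2 DD.
Complete generations = ⌊872.2 / 116⌋ = 7.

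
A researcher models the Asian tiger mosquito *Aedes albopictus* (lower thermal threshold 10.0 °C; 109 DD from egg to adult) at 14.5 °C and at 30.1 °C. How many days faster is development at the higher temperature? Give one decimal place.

18.8 days

At 14.5 °C: 109 / (14.5 − 10.0) = 109 / 4.5 = 24.222 d.
At 30.1 °C: 109 / (30.1 − 10.0) = 109 / 20.1 = 5.423 d.
Difference = |24.222 − 5.423| = 18.799 ≈ 18.8 days.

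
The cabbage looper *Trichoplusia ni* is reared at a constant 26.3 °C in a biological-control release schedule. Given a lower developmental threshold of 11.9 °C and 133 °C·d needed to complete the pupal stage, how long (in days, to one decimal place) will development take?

9.2 days

Daily accumulation = 26.3 − 11.9 = 14.4 DD/day.
Duration = 133 / 14.4 = 9.236 ≈ 9.2 days.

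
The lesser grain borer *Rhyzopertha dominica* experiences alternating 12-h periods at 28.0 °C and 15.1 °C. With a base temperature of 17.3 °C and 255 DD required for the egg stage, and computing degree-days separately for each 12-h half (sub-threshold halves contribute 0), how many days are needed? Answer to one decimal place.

47.7 days

Day half: max(0, 28.0 − 17.3) × 0.5 = 10.7 × 0.5 = 5.35 DD.
Night half: max(0, 15.1 − 17.3) × 0.5 = 0.0 × 0.5 = 0.00 DD.
Per 24 h: 5.35 DD/day.
Duration = 255 / 5.35 = 47.664 ≈ 47.7 days.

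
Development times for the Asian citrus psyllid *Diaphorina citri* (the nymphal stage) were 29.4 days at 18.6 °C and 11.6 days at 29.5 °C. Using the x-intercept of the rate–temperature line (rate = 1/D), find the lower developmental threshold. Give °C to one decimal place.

11.5 °C

Equal thermal constants: D₁(T₁ − T_b) = D₂(T₂ − T_b).
29.4·(18.6 − T_b) = 11.6·(29.5 − T_b)
T_b = (29.4·18.6 − 11.6·29.5) / (29.4 − 11.6) = 204.64 / 17.8 = 11.497 °C ≈ 11.5 °C.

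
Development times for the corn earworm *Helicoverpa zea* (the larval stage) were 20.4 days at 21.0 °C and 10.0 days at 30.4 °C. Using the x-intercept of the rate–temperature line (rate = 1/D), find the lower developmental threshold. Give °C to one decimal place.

12.0 °C

Equal thermal constants: D₁(T₁ − T_b) = D₂(T₂ − T_b).
20.4·(21.0 − T_b) = 10.0·(30.4 − T_b)
T_b = (20.4·21.0 − 10.0·30.4) / (20.4 − 10.0) = 124.40 / 10.4 = 11.962 °C ≈ 12.0 °C.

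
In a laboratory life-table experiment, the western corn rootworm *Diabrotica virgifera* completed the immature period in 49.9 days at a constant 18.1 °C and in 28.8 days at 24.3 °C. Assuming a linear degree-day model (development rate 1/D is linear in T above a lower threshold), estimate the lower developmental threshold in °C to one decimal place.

Linear rate model ⇒ the product D·(T − T_b) is constant across temperatures.
49.9·(18.1 − T_b) = 28.8·(24.3 − T_b)
T_b = (49.9·18.1 − 28.8·24.3) / (49.9 − 28.8) = 203.35 / 21.1 = 9.637 °C ≈ 9.6 °C.

9.6 °C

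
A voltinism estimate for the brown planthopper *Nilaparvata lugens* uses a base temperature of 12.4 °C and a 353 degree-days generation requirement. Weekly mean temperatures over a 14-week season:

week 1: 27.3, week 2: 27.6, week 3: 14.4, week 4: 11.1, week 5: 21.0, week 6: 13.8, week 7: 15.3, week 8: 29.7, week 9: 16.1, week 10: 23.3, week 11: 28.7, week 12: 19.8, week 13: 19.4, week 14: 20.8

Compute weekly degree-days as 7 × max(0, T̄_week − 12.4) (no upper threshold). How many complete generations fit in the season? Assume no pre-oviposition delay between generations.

Weekly DD (7 × max(0, T̄ − 12.4)): 104.3, 106.4, 14.0, 0.0, 60.2, 9.8, 20.3, 121.1, 25.9, 76.3, 114.1, 51.8, 49.0, 58.8.
Season total = 812.0 DD.
Complete generations = ⌊812.0 / 353⌋ = 2.

2 generations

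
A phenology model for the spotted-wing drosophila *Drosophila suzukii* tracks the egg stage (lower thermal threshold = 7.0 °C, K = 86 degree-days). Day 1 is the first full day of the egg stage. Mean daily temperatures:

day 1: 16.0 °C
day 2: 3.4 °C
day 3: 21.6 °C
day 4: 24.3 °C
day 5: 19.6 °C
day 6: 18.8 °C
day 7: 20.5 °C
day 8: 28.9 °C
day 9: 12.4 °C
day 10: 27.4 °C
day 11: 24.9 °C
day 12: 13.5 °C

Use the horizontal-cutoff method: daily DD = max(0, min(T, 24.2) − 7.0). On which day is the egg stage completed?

Daily DD above 7.0 °C (capped at 17.2): 9.0, 0.0, 14.6, 17.2, 12.6, 11.8, 13.5, 17.2, 5.4, 17.2, 17.2, 6.5.
Cumulative: 9.0, 9.0, 23.6, 40.8, 53.4, 65.2, 78.7, 95.9, 101.3, 118.5, 135.7, 142.2.
The total first reaches 86 DD on day 8.

day 8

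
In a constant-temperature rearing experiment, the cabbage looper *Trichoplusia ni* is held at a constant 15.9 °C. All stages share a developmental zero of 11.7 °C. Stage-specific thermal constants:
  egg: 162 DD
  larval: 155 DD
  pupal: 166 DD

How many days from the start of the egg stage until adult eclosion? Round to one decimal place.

Daily accumulation at 15.9 °C = 15.9 − 11.7 = 4.2 DD/day.
Total K = 162 + 155 + 166 = 483 DD.
Total duration = 483 / 4.2 = 115.000 ≈ 115.0 days.

115.0 days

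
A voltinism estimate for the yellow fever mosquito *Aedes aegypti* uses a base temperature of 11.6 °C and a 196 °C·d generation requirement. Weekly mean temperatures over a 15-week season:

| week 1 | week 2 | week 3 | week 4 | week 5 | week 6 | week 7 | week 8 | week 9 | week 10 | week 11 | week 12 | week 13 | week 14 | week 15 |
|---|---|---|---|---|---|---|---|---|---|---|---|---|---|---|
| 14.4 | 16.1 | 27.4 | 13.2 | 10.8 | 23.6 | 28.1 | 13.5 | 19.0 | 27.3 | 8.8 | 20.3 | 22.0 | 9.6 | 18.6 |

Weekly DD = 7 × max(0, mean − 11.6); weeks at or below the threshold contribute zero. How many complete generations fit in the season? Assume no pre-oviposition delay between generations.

3 generations

Weekly DD (7 × max(0, T̄ − 11.6)): 19.6, 31.5, 110.6, 11.2, 0.0, 84.0, 115.5, 13.3, 51.8, 109.9, 0.0, 60.9, 72.8, 0.0, 49.0.
Season total = 730.1 DD.
Complete generations = ⌊730.1 / 196⌋ = 3.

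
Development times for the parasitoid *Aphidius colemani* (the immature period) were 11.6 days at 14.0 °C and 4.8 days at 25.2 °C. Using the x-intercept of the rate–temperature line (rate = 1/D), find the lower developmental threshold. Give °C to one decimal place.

6.1 °C

Linear rate model ⇒ the product D·(T − T_b) is constant across temperatures.
11.6·(14.0 − T_b) = 4.8·(25.2 − T_b)
T_b = (11.6·14.0 − 4.8·25.2) / (11.6 − 4.8) = 41.44 / 6.8 = 6.094 °C ≈ 6.1 °C.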